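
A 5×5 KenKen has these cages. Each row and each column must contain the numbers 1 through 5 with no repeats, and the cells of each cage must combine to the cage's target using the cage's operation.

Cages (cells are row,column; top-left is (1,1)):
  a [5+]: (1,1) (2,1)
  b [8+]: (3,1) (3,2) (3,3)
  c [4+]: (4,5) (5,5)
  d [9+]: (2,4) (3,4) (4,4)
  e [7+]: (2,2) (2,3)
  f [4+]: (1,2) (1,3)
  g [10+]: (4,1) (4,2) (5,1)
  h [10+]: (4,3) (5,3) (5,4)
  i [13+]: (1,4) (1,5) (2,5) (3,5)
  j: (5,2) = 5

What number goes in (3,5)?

4

Cage j is given, which forces (5,2) = 5.
The 4 cells of cage i must have sum 13; hence (1,4) = 2.
Row 1 already has 2, leaving (1,1) = 4.
Row 1 already has 4, so (1,5) = 5.
Cage a's pair has sum 5, so (2,1) = 1.
Cage g has sum 10; hence (4,1) = 5.
Row 4 needs a 2, and only (4,2) is open for it.
The 3 cells of cage g must have sum 10, which forces (5,1) = 3.
3 is placed in row 5, so (5,4) = 4.
3 is placed in row 5, which forces (5,5) = 1.
Column 1 already has 3, which forces (3,1) = 2.
Cage b has sum 8; hence (3,2) = 1.
The 3 cells of cage b must have sum 8, leaving (3,3) = 5.
Row 3 already has 5, leaving (3,4) = 3.
Row 3 already has 2, so (3,5) = 4.
Cage h needs sum 10, so (4,3) = 4.
Column 4 already has 3; hence (4,4) = 1.
1 is placed in column 5, leaving (4,5) = 3.
4 is placed in row 5; hence (5,3) = 2.
1 is placed in column 2, which forces (1,2) = 3.
Cage f's pair has sum 4; hence (1,3) = 1.
Cage e's pair has sum 7, leaving (2,2) = 4.
Column 3 now contains 4, so (2,3) = 3.
Column 4 already has 3, leaving (2,4) = 5.
Column 5 already has 4, which forces (2,5) = 2.
Completed grid: 4 3 1 2 5 / 1 4 3 5 2 / 2 1 5 3 4 / 5 2 4 1 3 / 3 5 2 4 1.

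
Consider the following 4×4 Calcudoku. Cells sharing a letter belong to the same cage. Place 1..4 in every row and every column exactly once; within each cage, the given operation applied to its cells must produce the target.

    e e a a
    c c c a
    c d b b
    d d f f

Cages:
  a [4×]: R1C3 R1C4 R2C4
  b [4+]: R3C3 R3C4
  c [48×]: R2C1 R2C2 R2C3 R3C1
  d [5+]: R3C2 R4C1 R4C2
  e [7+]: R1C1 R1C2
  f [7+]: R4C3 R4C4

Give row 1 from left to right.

3 4 2 1

In row 1, 2 can only go at R1C3, so R1C3 = 2.
Cage a has product 4, which forces R1C4 = 1.
Cage a needs product 4, leaving R2C4 = 2.
1 is placed in column 4, leaving R3C4 = 3.
Column 4 now contains 3; hence R4C4 = 4.
The 4 cells of cage c must have product 48, which forces R3C1 = 4.
Row 3 already has 3; hence R3C3 = 1.
4 is placed in row 4, so R4C3 = 3.
4 is placed in column 1, which forces R1C1 = 3.
Cage e's pair has sum 7, which forces R1C2 = 4.
Column 1 already has 3, leaving R2C1 = 1.
Row 2 already has 1, leaving R2C2 = 3.
Column 3 now contains 3; hence R2C3 = 4.
Row 3 now contains 1, leaving R3C2 = 2.
The 3 cells of cage d must have sum 5, so R4C1 = 2.
Row 4 already has 3, so R4C2 = 1.
Completed grid: 3 4 2 1 / 1 3 4 2 / 4 2 1 3 / 2 1 3 4.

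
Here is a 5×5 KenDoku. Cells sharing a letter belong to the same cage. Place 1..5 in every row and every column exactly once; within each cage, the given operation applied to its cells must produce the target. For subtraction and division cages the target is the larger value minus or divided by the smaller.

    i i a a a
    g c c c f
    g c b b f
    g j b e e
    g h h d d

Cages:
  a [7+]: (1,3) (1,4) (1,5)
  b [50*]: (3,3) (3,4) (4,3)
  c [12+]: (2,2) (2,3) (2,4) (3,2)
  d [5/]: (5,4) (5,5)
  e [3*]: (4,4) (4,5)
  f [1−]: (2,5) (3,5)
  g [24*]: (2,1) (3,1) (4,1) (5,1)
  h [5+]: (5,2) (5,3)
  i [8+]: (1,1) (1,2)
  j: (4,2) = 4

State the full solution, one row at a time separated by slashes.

5 3 1 4 2 / 1 5 4 2 3 / 3 1 2 5 4 / 2 4 5 3 1 / 4 2 3 1 5

Cage b has product 50, so (3,3) = 2.
Cage b needs product 50; hence (3,4) = 5.
J is a freebie; hence (4,2) = 4.
Cage b has product 50, leaving (4,3) = 5.
Column 4 now contains 5; hence (5,4) = 1.
Row 5 now contains 1; hence (5,5) = 5.
1 is placed in column 4; hence (4,4) = 3.
Cage e's pair has product 3, which forces (4,5) = 1.
Cage h's pair has sum 5, so (5,2) = 2.
Cage h's pair has sum 5, so (5,3) = 3.
The 3 cells of cage a must have sum 7, leaving (1,3) = 1.
Column 2 already has 2, leaving (2,2) = 5.
Cage c needs sum 12, which forces (2,3) = 4.
Cage c has sum 12; hence (2,4) = 2.
Row 2 now contains 2, so (2,5) = 3.
The 4 cells of cage c must have sum 12, so (3,2) = 1.
Column 5 now contains 3, leaving (3,5) = 4.
1 is placed in row 4, leaving (4,1) = 2.
Row 5 already has 3, leaving (5,1) = 4.
The two cells of cage i must have sum 8, so (1,1) = 5.
Column 2 already has 5, so (1,2) = 3.
Column 4 already has 2, which forces (1,4) = 4.
Column 5 already has 4, which forces (1,5) = 2.
Row 2 already has 3, leaving (2,1) = 1.
Row 3 now contains 1, so (3,1) = 3.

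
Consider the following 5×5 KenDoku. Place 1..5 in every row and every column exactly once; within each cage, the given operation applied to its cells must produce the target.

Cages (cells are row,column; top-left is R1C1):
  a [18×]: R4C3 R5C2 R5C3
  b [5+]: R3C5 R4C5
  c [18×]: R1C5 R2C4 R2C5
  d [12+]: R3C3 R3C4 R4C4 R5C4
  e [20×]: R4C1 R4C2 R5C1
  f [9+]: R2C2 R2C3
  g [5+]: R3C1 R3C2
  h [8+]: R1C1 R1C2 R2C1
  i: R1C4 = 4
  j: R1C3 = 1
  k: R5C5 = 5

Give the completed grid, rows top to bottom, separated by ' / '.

2 5 1 4 3 / 1 4 5 3 2 / 3 2 4 5 1 / 5 1 3 2 4 / 4 3 2 1 5

Cage j is a single given cell, leaving R1C3 = 1.
Cage i is a single given cell; hence R1C4 = 4.
Cage c has product 18, which forces R1C5 = 3.
The 3 cells of cage c must have product 18; hence R2C4 = 3.
Cage c has product 18; hence R2C5 = 2.
Cage a has product 18, which forces R4C3 = 3.
Cage a has product 18, so R5C2 = 3.
Cage a needs product 18; hence R5C3 = 2.
Cage k is a single given cell, which forces R5C5 = 5.
Cage h needs sum 8, so R2C1 = 1.
Cage d needs sum 12, which forces R3C3 = 4.
Row 3 already has 4, which forces R3C5 = 1.
1 is placed in column 5, which forces R4C5 = 4.
Column 1 now contains 1, leaving R5C1 = 4.
Row 5 already has 5; hence R5C4 = 1.
The two cells of cage f must have sum 9, so R2C2 = 4.
4 is placed in column 3; hence R2C3 = 5.
Row 3 already has 4, leaving R3C1 = 3.
Row 3 already has 1; hence R3C2 = 2.
Row 3 now contains 2, leaving R3C4 = 5.
Row 4 now contains 4, leaving R4C1 = 5.
Cage e has product 20, which forces R4C2 = 1.
Column 4 now contains 5, leaving R4C4 = 2.
5 is placed in column 1, so R1C1 = 2.
Column 2 now contains 2, which forces R1C2 = 5.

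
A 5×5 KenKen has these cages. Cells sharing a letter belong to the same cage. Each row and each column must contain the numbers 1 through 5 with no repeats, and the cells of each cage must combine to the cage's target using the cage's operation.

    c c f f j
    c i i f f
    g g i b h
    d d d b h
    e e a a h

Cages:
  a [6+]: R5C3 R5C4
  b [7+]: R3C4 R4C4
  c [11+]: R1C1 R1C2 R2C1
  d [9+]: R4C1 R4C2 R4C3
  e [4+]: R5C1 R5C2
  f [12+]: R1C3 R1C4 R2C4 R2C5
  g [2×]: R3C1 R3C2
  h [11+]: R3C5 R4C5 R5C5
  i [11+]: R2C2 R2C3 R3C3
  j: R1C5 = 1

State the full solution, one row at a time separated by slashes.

4 2 3 5 1 / 5 4 2 1 3 / 2 1 5 3 4 / 3 5 1 4 2 / 1 3 4 2 5

Cage j is given, leaving R1C5 = 1.
In column 5, 3 can only go at R2C5, so R2C5 = 3.
In row 3, 3 can only go at R3C4, so R3C4 = 3.
Cage b's pair has sum 7, so R4C4 = 4.
Cage f has sum 12, so R1C4 = 5.
In row 4, 2 can only go at R4C5, so R4C5 = 2.
The only place for 2 in row 5 is R5C4.
Cage f needs sum 12, leaving R1C3 = 3.
Column 4 already has 2, which forces R2C4 = 1.
The two cells of cage a must have sum 6, which forces R5C3 = 4.
Row 5 already has 4; hence R5C5 = 5.
The 3 cells of cage c must have sum 11, which forces R2C1 = 5.
Cage i needs sum 11; hence R2C2 = 4.
Row 2 already has 5, leaving R2C3 = 2.
Column 3 now contains 2, so R3C3 = 5.
Column 5 now contains 5; hence R3C5 = 4.
Column 3 already has 5; hence R4C3 = 1.
Cage c needs sum 11, which forces R1C1 = 4.
Column 2 already has 4, leaving R1C2 = 2.
2 is placed in column 2, leaving R3C2 = 1.
1 is placed in row 4; hence R4C1 = 3.
The 3 cells of cage d must have sum 9, which forces R4C2 = 5.
3 is placed in column 1, leaving R5C1 = 1.
Column 2 now contains 1; hence R5C2 = 3.
1 is placed in row 3, which forces R3C1 = 2.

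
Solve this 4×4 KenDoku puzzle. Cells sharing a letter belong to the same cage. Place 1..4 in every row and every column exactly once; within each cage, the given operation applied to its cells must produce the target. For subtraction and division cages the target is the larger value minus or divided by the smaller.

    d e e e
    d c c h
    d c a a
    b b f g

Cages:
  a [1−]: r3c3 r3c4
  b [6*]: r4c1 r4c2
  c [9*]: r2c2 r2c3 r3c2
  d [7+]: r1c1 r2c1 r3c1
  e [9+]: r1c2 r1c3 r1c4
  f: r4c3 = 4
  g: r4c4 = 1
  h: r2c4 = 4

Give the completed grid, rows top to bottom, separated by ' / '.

1 4 2 3 / 2 1 3 4 / 4 3 1 2 / 3 2 4 1

Cage c needs product 9, so r2c2 = 1.
The 3 cells of cage c must have product 9, which forces r2c3 = 3.
Cage h is a single given cell, so r2c4 = 4.
Cage c has product 9, which forces r3c2 = 3.
Column 2 already has 3; hence r4c2 = 2.
Cage f is given, leaving r4c3 = 4.
G is a freebie; hence r4c4 = 1.
2 is placed in column 2; hence r1c2 = 4.
4 is placed in column 3, so r1c3 = 2.
Cage e has sum 9, which forces r1c4 = 3.
Row 2 now contains 4, leaving r2c1 = 2.
The two cells of cage a must have difference 1, so r3c3 = 1.
Column 4 already has 1, leaving r3c4 = 2.
Row 4 now contains 2, which forces r4c1 = 3.
4 is placed in row 1, so r1c1 = 1.
Row 3 now contains 1, so r3c1 = 4.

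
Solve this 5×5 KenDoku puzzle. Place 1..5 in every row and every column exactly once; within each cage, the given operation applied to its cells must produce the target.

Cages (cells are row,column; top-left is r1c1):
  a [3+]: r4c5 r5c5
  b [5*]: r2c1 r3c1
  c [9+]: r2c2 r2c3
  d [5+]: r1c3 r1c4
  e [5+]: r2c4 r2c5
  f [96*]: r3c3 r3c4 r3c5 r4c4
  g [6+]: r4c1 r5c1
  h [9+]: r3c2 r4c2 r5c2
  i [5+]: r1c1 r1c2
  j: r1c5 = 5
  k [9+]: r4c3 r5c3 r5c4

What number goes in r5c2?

3

Cage j is a single given cell, leaving r1c5 = 5.
The 4 cells of cage f must have product 96, which forces r4c4 = 4.
The only place for 3 in column 1 is r1c1.
Cage i needs two cells with sum 5; hence r1c2 = 2.
Cage d needs two cells with sum 5, leaving r1c3 = 4.
Cage d needs two cells with sum 5; hence r1c4 = 1.
Column 3 already has 4, leaving r2c3 = 5.
5 is placed in row 2; hence r2c1 = 1.
5 is placed in row 2, leaving r2c2 = 4.
Cage b needs two cells with product 5, so r3c1 = 5.
The 4 cells of cage f must have product 96, leaving r3c5 = 4.
Column 1 already has 5, leaving r4c1 = 2.
2 is placed in row 4, leaving r4c5 = 1.
Column 1 already has 5; hence r5c1 = 4.
The 3 cells of cage k must have sum 9; hence r5c4 = 5.
1 is placed in column 5, which forces r5c5 = 2.
Cage e's pair has sum 5, leaving r2c4 = 2.
Column 5 already has 2, leaving r2c5 = 3.
Column 4 already has 2, leaving r3c4 = 3.
Cage h has sum 9, leaving r4c2 = 5.
1 is placed in row 4, which forces r4c3 = 3.
The 3 cells of cage k must have sum 9, so r5c3 = 1.
Row 3 now contains 3; hence r3c2 = 1.
Row 3 now contains 3, which forces r3c3 = 2.
Row 5 already has 1, leaving r5c2 = 3.
Filled in: 3 2 4 1 5 / 1 4 5 2 3 / 5 1 2 3 4 / 2 5 3 4 1 / 4 3 1 5 2.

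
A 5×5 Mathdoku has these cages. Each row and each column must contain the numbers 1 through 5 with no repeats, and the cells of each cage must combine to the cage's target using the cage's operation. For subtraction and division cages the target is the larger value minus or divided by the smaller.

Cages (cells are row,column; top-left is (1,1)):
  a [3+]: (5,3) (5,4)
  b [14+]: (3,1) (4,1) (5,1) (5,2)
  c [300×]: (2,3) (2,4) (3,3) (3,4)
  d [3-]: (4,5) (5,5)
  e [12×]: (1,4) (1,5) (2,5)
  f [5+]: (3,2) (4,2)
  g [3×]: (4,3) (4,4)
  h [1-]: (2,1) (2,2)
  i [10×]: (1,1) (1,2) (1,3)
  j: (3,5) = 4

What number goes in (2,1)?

Cage j is a single given cell, which forces (3,5) = 4.
Row 1 needs a 3, and only (1,5) is open for it.
Row 1 needs a 4, and only (1,4) is open for it.
Cage c needs product 300; hence (2,3) = 4.
Column 4 now contains 4, which forces (2,4) = 5.
The 3 cells of cage e must have product 12, leaving (2,5) = 1.
The 4 cells of cage c must have product 300; hence (3,3) = 5.
The 4 cells of cage c must have product 300; hence (3,4) = 3.
Column 4 already has 3; hence (4,4) = 1.
Column 4 already has 1, which forces (5,4) = 2.
Row 5 already has 2, leaving (5,5) = 5.
Cage b has sum 14, so (3,1) = 2.
2 is placed in row 3; hence (3,2) = 1.
Cage b has sum 14, leaving (4,1) = 5.
1 is placed in row 4; hence (4,3) = 3.
Column 5 already has 5; hence (4,5) = 2.
Row 5 already has 2, so (5,3) = 1.
Column 1 now contains 5, leaving (1,1) = 1.
The 3 cells of cage i must have product 10; hence (1,2) = 5.
Column 3 already has 1, which forces (1,3) = 2.
Column 1 already has 2, leaving (2,1) = 3.
Cage h needs two cells with difference 1, which forces (2,2) = 2.
3 is placed in row 4, leaving (4,2) = 4.
Column 1 already has 3, leaving (5,1) = 4.
Column 2 now contains 4; hence (5,2) = 3.
Filled in: 1 5 2 4 3 / 3 2 4 5 1 / 2 1 5 3 4 / 5 4 3 1 2 / 4 3 1 2 5.

3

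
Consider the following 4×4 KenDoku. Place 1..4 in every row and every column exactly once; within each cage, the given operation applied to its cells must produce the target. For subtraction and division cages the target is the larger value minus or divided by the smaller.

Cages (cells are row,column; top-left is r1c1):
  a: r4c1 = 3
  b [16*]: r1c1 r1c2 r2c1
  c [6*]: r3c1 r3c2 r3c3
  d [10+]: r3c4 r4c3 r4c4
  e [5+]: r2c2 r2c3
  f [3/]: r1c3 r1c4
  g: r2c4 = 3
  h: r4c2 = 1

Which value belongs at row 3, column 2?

3

Cage g is a single given cell, leaving r2c4 = 3.
Column 4 already has 3; hence r3c4 = 4.
Cage a is a single given cell, which forces r4c1 = 3.
Cage h is given, so r4c2 = 1.
Row 4 already has 3, leaving r4c3 = 4.
4 is placed in column 4; hence r4c4 = 2.
The two cells of cage f must have quotient 3; hence r1c3 = 3.
Column 4 already has 3, leaving r1c4 = 1.
Cage e's pair has sum 5, so r2c2 = 4.
The two cells of cage e must have sum 5, leaving r2c3 = 1.
Column 3 already has 1, leaving r3c3 = 2.
Row 1 already has 1, which forces r1c1 = 4.
Column 2 already has 4, which forces r1c2 = 2.
4 is placed in row 2; hence r2c1 = 2.
Row 3 now contains 2, which forces r3c1 = 1.
Row 3 now contains 2, so r3c2 = 3.
The full grid is 4 2 3 1 / 2 4 1 3 / 1 3 2 4 / 3 1 4 2.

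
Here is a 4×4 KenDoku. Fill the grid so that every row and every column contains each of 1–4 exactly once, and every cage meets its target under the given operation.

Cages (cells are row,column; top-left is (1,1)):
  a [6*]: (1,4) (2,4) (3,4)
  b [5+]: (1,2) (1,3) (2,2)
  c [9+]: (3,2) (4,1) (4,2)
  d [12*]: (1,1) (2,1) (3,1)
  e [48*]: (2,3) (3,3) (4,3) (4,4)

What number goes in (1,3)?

Row 1 needs a 4, and only (1,1) is open for it.
The only place for 4 in row 2 is (2,3).
Row 3 needs a 4, and only (3,2) is open for it.
In row 4, 1 can only go at (4,3), so (4,3) = 1.
Cage b needs sum 5, so (1,2) = 1.
1 is placed in column 3, so (1,3) = 2.
Row 1 now contains 2; hence (1,4) = 3.
Cage b has sum 5, which forces (2,2) = 2.
Row 2 now contains 2, so (2,4) = 1.
Cage e has product 48, which forces (3,3) = 3.
Column 4 now contains 1, so (3,4) = 2.
Column 2 now contains 2, leaving (4,2) = 3.
Cage e has product 48; hence (4,4) = 4.
Row 2 already has 1, so (2,1) = 3.
Row 3 now contains 3, so (3,1) = 1.
Row 4 now contains 3, so (4,1) = 2.
The full grid is 4 1 2 3 / 3 2 4 1 / 1 4 3 2 / 2 3 1 4.

2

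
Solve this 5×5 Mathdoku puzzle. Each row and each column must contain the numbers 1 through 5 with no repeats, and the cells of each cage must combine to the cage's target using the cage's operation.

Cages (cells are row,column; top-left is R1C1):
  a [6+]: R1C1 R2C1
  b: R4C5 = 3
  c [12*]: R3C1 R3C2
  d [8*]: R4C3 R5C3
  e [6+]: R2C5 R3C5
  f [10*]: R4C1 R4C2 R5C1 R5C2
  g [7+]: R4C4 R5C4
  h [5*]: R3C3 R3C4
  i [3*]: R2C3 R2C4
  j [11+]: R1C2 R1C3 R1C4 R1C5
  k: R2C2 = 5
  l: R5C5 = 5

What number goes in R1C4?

K is a freebie, so R2C2 = 5.
Cage b is given; hence R4C5 = 3.
Cage l is a single given cell, leaving R5C5 = 5.
The 4 cells of cage f must have product 10, so R4C1 = 5.
Cage f has product 10, which forces R4C2 = 1.
5 is placed in row 4, which forces R4C4 = 4.
Cage f has product 10, leaving R5C1 = 1.
The 4 cells of cage f must have product 10, which forces R5C2 = 2.
Row 5 now contains 2, leaving R5C3 = 4.
Row 5 now contains 2, which forces R5C4 = 3.
Column 2 now contains 2, so R1C2 = 3.
Cage i's pair has product 3, leaving R2C3 = 3.
3 is placed in column 4, which forces R2C4 = 1.
Column 2 now contains 3, leaving R3C2 = 4.
Column 4 already has 1; hence R3C4 = 5.
4 is placed in row 3; hence R3C5 = 2.
4 is placed in row 4, which forces R4C3 = 2.
The 4 cells of cage j must have sum 11, so R1C3 = 5.
5 is placed in column 4, so R1C4 = 2.
Column 5 now contains 2, leaving R1C5 = 1.
Column 5 now contains 2, so R2C5 = 4.
4 is placed in row 3; hence R3C1 = 3.
5 is placed in row 3; hence R3C3 = 1.
Row 1 already has 2, which forces R1C1 = 4.
4 is placed in row 2, which forces R2C1 = 2.
Filled in: 4 3 5 2 1 / 2 5 3 1 4 / 3 4 1 5 2 / 5 1 2 4 3 / 1 2 4 3 5.

2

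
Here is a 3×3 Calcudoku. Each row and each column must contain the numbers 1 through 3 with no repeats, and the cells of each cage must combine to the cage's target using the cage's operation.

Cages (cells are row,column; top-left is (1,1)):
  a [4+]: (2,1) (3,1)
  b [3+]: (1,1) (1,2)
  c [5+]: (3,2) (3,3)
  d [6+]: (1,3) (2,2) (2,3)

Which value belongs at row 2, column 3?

The only place for 3 in row 1 is (1,3).
The two cells of cage c must have sum 5, which forces (3,2) = 3.
3 is placed in column 3, so (3,3) = 2.
Cage a's pair has sum 4, so (2,1) = 3.
The 3 cells of cage d must have sum 6, leaving (2,2) = 2.
Column 3 already has 2, leaving (2,3) = 1.
Row 3 already has 3, which forces (3,1) = 1.
Column 1 now contains 1, which forces (1,1) = 2.
Column 2 now contains 2, so (1,2) = 1.
Completed grid: 2 1 3 / 3 2 1 / 1 3 2.

1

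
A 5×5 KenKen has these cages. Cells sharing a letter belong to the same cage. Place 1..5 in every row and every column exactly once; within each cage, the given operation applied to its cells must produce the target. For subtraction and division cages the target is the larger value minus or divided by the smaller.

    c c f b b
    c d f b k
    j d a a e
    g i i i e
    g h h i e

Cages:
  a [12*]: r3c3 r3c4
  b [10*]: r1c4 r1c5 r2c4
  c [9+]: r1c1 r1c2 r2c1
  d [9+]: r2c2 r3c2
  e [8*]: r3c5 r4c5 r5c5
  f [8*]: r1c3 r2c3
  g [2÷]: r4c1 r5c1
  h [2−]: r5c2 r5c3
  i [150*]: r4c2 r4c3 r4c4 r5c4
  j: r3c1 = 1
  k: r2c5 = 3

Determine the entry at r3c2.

Cage k is given, which forces r2c5 = 3.
Cage j is given, so r3c1 = 1.
The 4 cells of cage i must have product 150; hence r5c4 = 5.
The 3 cells of cage b must have product 10; hence r1c5 = 5.
In row 2, 1 can only go at r2c4, so r2c4 = 1.
Column 4 already has 1; hence r1c4 = 2.
Column 4 already has 2, so r4c4 = 3.
Row 1 now contains 2; hence r1c3 = 4.
Cage f needs two cells with product 8, leaving r2c3 = 2.
The two cells of cage a must have product 12, which forces r3c3 = 3.
Column 4 now contains 3, so r3c4 = 4.
4 is placed in row 3, leaving r3c5 = 2.
2 is placed in column 3, so r4c3 = 5.
3 is placed in column 3, leaving r5c3 = 1.
Row 5 now contains 1, so r5c5 = 4.
4 is placed in row 1, which forces r1c1 = 3.
The 3 cells of cage c must have sum 9, which forces r1c2 = 1.
Row 2 already has 2; hence r2c1 = 5.
Cage d needs two cells with sum 9; hence r2c2 = 4.
4 is placed in row 3; hence r3c2 = 5.
The two cells of cage g must have quotient 2; hence r4c1 = 4.
Row 4 now contains 5, which forces r4c2 = 2.
Column 5 now contains 4, so r4c5 = 1.
Row 5 already has 4, leaving r5c1 = 2.
The two cells of cage h must have difference 2, leaving r5c2 = 3.
The full grid is 3 1 4 2 5 / 5 4 2 1 3 / 1 5 3 4 2 / 4 2 5 3 1 / 2 3 1 5 4.

5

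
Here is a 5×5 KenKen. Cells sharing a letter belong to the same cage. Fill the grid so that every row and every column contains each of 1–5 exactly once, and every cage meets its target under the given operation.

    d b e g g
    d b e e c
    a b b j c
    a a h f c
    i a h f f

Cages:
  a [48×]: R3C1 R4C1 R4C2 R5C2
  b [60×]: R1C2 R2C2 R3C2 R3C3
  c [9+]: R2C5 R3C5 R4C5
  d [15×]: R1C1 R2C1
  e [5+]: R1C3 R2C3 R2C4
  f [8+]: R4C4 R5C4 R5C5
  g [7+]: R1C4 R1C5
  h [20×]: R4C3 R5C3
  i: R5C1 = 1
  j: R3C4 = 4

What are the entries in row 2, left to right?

3 4 1 2 5

Cage j is given, which forces R3C4 = 4.
I is a freebie, so R5C1 = 1.
The only place for 4 in column 1 is R4C1.
Row 4 already has 4, so R4C3 = 5.
Cage h needs two cells with product 20, so R5C3 = 4.
Cage a needs product 48, so R3C1 = 2.
Row 2 needs a 2, and only R2C4 is open for it.
The 3 cells of cage e must have sum 5, leaving R1C3 = 2.
Row 1 already has 2, leaving R1C5 = 4.
Cage e needs sum 5; hence R2C3 = 1.
Column 3 already has 1; hence R3C3 = 3.
Cage f needs sum 8, leaving R4C4 = 1.
2 is placed in column 4; hence R5C4 = 5.
Cage f has sum 8, so R5C5 = 2.
Column 4 now contains 5, so R1C4 = 3.
Cage b has product 60, so R2C2 = 4.
Cage c needs sum 9, which forces R2C5 = 5.
Cage c needs sum 9, leaving R3C5 = 1.
The 4 cells of cage a must have product 48; hence R4C2 = 2.
Column 5 now contains 2, which forces R4C5 = 3.
2 is placed in row 5, so R5C2 = 3.
Row 1 now contains 3; hence R1C1 = 5.
Cage b needs product 60, so R1C2 = 1.
Row 2 already has 5, so R2C1 = 3.
1 is placed in row 3; hence R3C2 = 5.
The full grid is 5 1 2 3 4 / 3 4 1 2 5 / 2 5 3 4 1 / 4 2 5 1 3 / 1 3 4 5 2.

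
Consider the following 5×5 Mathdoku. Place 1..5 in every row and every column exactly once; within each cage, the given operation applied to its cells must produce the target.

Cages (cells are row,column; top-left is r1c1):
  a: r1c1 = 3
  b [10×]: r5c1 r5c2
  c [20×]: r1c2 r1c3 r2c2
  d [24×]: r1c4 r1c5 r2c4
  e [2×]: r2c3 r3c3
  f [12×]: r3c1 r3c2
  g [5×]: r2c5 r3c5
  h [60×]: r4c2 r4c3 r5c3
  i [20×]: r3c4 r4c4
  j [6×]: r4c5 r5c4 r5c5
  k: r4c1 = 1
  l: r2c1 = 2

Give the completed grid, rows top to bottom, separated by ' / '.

Cage a is given, leaving r1c1 = 3.
Cage l is given, which forces r2c1 = 2.
Row 2 already has 2, so r2c3 = 1.
Row 2 now contains 1, so r2c5 = 5.
3 is placed in column 1, which forces r3c1 = 4.
Row 3 now contains 4, leaving r3c2 = 3.
1 is placed in column 3, so r3c3 = 2.
Row 3 now contains 4, which forces r3c4 = 5.
Column 5 now contains 5, which forces r3c5 = 1.
Cage k is given, so r4c1 = 1.
Column 4 already has 5, which forces r4c4 = 4.
Column 1 already has 2, which forces r5c1 = 5.
Row 5 already has 5, so r5c2 = 2.
Row 5 now contains 2, which forces r5c5 = 3.
Cage c has product 20, leaving r1c2 = 1.
The 3 cells of cage c must have product 20, leaving r1c3 = 5.
Column 4 now contains 4; hence r1c4 = 2.
Cage d needs product 24; hence r1c5 = 4.
Row 2 now contains 5; hence r2c2 = 4.
Column 4 now contains 4, so r2c4 = 3.
4 is placed in row 4, which forces r4c2 = 5.
Cage h has product 60; hence r4c3 = 3.
Column 5 already has 3, so r4c5 = 2.
3 is placed in row 5, which forces r5c3 = 4.
3 is placed in row 5; hence r5c4 = 1.

3 1 5 2 4 / 2 4 1 3 5 / 4 3 2 5 1 / 1 5 3 4 2 / 5 2 4 1 3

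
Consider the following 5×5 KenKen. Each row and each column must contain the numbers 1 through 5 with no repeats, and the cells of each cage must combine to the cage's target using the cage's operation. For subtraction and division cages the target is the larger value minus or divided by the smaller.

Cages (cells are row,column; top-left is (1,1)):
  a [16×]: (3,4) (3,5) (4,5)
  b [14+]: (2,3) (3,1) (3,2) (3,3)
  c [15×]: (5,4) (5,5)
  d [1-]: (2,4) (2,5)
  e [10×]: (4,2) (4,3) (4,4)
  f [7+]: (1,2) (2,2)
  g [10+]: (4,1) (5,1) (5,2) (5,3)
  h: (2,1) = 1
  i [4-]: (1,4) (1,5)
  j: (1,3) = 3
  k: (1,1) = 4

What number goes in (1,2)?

Cage k is given, so (1,1) = 4.
J is a freebie, so (1,3) = 3.
Cage h is a single given cell, which forces (2,1) = 1.
The only place for 2 in row 1 is (1,2).
Column 2 already has 2, which forces (2,2) = 5.
Column 2 already has 5, which forces (4,2) = 1.
Column 2 now contains 1, leaving (5,2) = 4.
Column 2 already has 4; hence (3,2) = 3.
Cage g needs sum 10, so (5,3) = 1.
The only place for 1 in row 3 is (3,5).
Cage i's pair has difference 4, which forces (1,4) = 1.
Column 5 now contains 1; hence (1,5) = 5.
The 3 cells of cage a must have product 16; hence (3,4) = 4.
The 3 cells of cage a must have product 16, so (4,5) = 4.
Column 5 now contains 5, which forces (5,5) = 3.
The 4 cells of cage b must have sum 14, so (2,3) = 4.
The two cells of cage d must have difference 1, leaving (2,4) = 3.
3 is placed in column 5, which forces (2,5) = 2.
Cage g needs sum 10, so (4,1) = 3.
3 is placed in row 5; hence (5,1) = 2.
3 is placed in row 5, which forces (5,4) = 5.
Column 1 now contains 2, leaving (3,1) = 5.
Cage b needs sum 14; hence (3,3) = 2.
The 3 cells of cage e must have product 10, which forces (4,3) = 5.
Column 4 already has 5; hence (4,4) = 2.
Completed grid: 4 2 3 1 5 / 1 5 4 3 2 / 5 3 2 4 1 / 3 1 5 2 4 / 2 4 1 5 3.

2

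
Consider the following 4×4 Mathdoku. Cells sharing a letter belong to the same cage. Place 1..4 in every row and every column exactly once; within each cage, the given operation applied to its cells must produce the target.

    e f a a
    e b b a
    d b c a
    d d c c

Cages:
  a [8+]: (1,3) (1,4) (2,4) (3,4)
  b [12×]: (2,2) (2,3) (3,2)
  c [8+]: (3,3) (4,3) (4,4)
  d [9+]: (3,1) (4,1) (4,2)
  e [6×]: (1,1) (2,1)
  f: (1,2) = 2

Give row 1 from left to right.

3 2 1 4

F is a freebie; hence (1,2) = 2.
Row 1 already has 2, leaving (1,3) = 1.
Row 1 already has 2, which forces (1,1) = 3.
Cage a needs sum 8; hence (1,4) = 4.
The two cells of cage e must have product 6, so (2,1) = 2.
Row 2 now contains 2; hence (2,4) = 1.
2 is placed in column 1, which forces (3,1) = 4.
Column 4 already has 1, leaving (3,4) = 2.
Column 1 already has 4, so (4,1) = 1.
2 is placed in column 4; hence (4,4) = 3.
Cage b needs product 12, so (3,2) = 1.
2 is placed in row 3, leaving (3,3) = 3.
Row 4 now contains 3, so (4,2) = 4.
Cage c has sum 8; hence (4,3) = 2.
Column 2 now contains 4; hence (2,2) = 3.
3 is placed in column 3, which forces (2,3) = 4.
The full grid is 3 2 1 4 / 2 3 4 1 / 4 1 3 2 / 1 4 2 3.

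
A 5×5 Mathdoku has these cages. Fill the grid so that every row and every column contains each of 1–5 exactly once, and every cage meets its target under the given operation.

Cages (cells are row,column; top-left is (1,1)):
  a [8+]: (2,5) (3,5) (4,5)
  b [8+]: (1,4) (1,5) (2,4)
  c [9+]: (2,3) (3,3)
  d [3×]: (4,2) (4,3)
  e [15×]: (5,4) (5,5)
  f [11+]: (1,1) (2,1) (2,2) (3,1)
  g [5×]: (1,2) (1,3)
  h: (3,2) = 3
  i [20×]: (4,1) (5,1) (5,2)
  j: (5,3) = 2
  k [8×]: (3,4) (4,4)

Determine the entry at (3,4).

H is a freebie; hence (3,2) = 3.
Column 2 now contains 3, which forces (4,2) = 1.
Row 4 now contains 1, leaving (4,3) = 3.
Cage j is a single given cell; hence (5,3) = 2.
Column 2 now contains 1, which forces (1,2) = 5.
Cage g needs two cells with product 5, leaving (1,3) = 1.
Cage i needs product 20, which forces (5,1) = 1.
Column 2 already has 5, which forces (5,2) = 4.
4 is placed in column 2, which forces (2,2) = 2.
Cage i has product 20, so (4,1) = 5.
Row 3 needs a 1, and only (3,5) is open for it.
In row 2, 1 can only go at (2,4), so (2,4) = 1.
The only place for 2 in row 1 is (1,1).
The 4 cells of cage f must have sum 11; hence (2,1) = 3.
Row 2 already has 3, leaving (2,5) = 5.
Column 1 now contains 2, so (3,1) = 4.
Row 3 already has 4, leaving (3,3) = 5.
Row 3 already has 4; hence (3,4) = 2.
Column 4 now contains 2; hence (4,4) = 4.
Row 4 already has 4, so (4,5) = 2.
Column 5 now contains 5, so (5,5) = 3.
Column 4 now contains 4, leaving (1,4) = 3.
3 is placed in column 5, which forces (1,5) = 4.
Row 2 already has 5, which forces (2,3) = 4.
Row 5 already has 3, which forces (5,4) = 5.
The full grid is 2 5 1 3 4 / 3 2 4 1 5 / 4 3 5 2 1 / 5 1 3 4 2 / 1 4 2 5 3.

2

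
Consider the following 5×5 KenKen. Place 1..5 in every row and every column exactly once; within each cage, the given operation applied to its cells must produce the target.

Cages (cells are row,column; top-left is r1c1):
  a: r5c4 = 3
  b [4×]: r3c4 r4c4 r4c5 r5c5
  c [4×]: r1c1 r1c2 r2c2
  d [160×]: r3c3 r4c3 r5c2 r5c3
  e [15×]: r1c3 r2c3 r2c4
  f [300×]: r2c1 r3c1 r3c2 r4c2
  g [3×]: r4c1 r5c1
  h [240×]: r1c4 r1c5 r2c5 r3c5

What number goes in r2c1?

Cage h has product 240, leaving r1c4 = 4.
The 4 cells of cage d must have product 160, which forces r5c2 = 4.
Cage a is a single given cell; hence r5c4 = 3.
Cage c has product 4, which forces r1c1 = 2.
4 is placed in row 1; hence r1c2 = 1.
The 3 cells of cage c must have product 4, which forces r2c2 = 2.
Cage g needs two cells with product 3, so r4c1 = 3.
3 is placed in row 4, so r4c2 = 5.
Row 5 already has 3, which forces r5c1 = 1.
Row 5 already has 1, leaving r5c5 = 2.
Column 2 already has 5, so r3c2 = 3.
Cage b needs product 4; hence r3c4 = 1.
The 4 cells of cage b must have product 4; hence r4c4 = 2.
Column 5 already has 2, so r4c5 = 1.
Row 5 already has 2, so r5c3 = 5.
Column 3 now contains 5, leaving r1c3 = 3.
Row 1 already has 3, leaving r1c5 = 5.
The 3 cells of cage e must have product 15, which forces r2c3 = 1.
Column 4 now contains 1, which forces r2c4 = 5.
Cage d needs product 160, which forces r3c3 = 2.
5 is placed in column 5; hence r3c5 = 4.
2 is placed in row 4, leaving r4c3 = 4.
Row 2 now contains 5, so r2c1 = 4.
Column 5 now contains 4, leaving r2c5 = 3.
Row 3 now contains 4, so r3c1 = 5.
The full grid is 2 1 3 4 5 / 4 2 1 5 3 / 5 3 2 1 4 / 3 5 4 2 1 / 1 4 5 3 2.

4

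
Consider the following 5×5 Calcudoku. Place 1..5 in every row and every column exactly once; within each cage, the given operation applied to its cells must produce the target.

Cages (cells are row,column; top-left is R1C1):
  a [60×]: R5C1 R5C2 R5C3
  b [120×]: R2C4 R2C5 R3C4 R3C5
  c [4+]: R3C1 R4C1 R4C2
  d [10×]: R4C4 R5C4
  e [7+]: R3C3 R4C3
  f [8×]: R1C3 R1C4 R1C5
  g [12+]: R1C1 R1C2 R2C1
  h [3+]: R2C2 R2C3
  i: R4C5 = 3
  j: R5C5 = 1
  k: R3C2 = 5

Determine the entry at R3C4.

4

The 3 cells of cage c must have sum 4, which forces R3C1 = 1.
Cage k is a single given cell, leaving R3C2 = 5.
The 3 cells of cage c must have sum 4, leaving R4C1 = 2.
The 3 cells of cage c must have sum 4, which forces R4C2 = 1.
2 is placed in row 4, which forces R4C4 = 5.
Cage i is given, which forces R4C5 = 3.
Column 4 now contains 5, so R5C4 = 2.
Cage j is a single given cell, which forces R5C5 = 1.
Column 2 already has 1, so R2C2 = 2.
Cage h needs two cells with sum 3, leaving R2C3 = 1.
The 4 cells of cage b must have product 120, leaving R2C5 = 5.
The two cells of cage e must have sum 7, so R3C3 = 3.
3 is placed in row 3, which forces R3C4 = 4.
The 4 cells of cage b must have product 120; hence R3C5 = 2.
3 is placed in row 4; hence R4C3 = 4.
Column 3 already has 4, so R5C3 = 5.
The 3 cells of cage g must have sum 12; hence R1C1 = 5.
Column 3 already has 4; hence R1C3 = 2.
Column 4 now contains 4, so R1C4 = 1.
Column 5 already has 2, leaving R1C5 = 4.
Column 4 now contains 4; hence R2C4 = 3.
Row 1 already has 4, leaving R1C2 = 3.
3 is placed in row 2, so R2C1 = 4.
Column 1 already has 4; hence R5C1 = 3.
3 is placed in column 2; hence R5C2 = 4.
Completed grid: 5 3 2 1 4 / 4 2 1 3 5 / 1 5 3 4 2 / 2 1 4 5 3 / 3 4 5 2 1.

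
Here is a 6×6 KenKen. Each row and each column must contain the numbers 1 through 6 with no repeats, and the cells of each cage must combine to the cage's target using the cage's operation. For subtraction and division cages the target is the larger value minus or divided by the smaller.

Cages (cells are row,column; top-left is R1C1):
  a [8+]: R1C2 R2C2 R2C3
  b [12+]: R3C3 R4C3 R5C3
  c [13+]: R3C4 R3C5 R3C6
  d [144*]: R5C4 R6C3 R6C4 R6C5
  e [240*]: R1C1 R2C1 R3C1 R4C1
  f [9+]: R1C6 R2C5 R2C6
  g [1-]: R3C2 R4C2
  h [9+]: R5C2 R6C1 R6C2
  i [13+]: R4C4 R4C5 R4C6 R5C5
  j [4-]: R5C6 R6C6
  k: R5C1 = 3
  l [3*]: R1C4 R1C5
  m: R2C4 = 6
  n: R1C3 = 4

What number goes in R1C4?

3

N is a freebie, which forces R1C3 = 4.
M is a freebie, so R2C4 = 6.
K is a freebie, leaving R5C1 = 3.
Column 1 needs a 1, and only R6C1 is open for it.
Row 6 needs a 5, and only R6C6 is open for it.
Cage j's pair has difference 4, leaving R5C6 = 1.
In column 3, 3 can only go at R6C3, so R6C3 = 3.
Cage d has product 144; hence R6C5 = 6.
Cage c needs sum 13; hence R3C6 = 6.
Cage h needs sum 9; hence R5C2 = 6.
Row 5 already has 6, so R5C3 = 5.
6 is placed in row 6, so R6C2 = 2.
Row 6 now contains 2, so R6C4 = 4.
Column 2 already has 2, which forces R1C2 = 5.
Column 6 now contains 6, leaving R1C6 = 2.
Cage a needs sum 8; hence R2C2 = 1.
Cage a needs sum 8, which forces R2C3 = 2.
Column 3 now contains 5, which forces R3C3 = 1.
Cage b needs sum 12; hence R4C3 = 6.
4 is placed in column 4; hence R5C4 = 2.
Row 5 now contains 2; hence R5C5 = 4.
Row 1 now contains 2, which forces R1C1 = 6.
Column 5 already has 4, leaving R2C5 = 3.
Cage f has sum 9, so R2C6 = 4.
The 3 cells of cage c must have sum 13, which forces R3C4 = 5.
The 3 cells of cage c must have sum 13, leaving R3C5 = 2.
Column 6 already has 4, leaving R4C6 = 3.
Cage l's pair has product 3, which forces R1C4 = 3.
3 is placed in column 5, which forces R1C5 = 1.
Row 2 already has 4, leaving R2C1 = 5.
Row 3 already has 2; hence R3C1 = 4.
Cage g's pair has difference 1; hence R3C2 = 3.
Cage e has product 240, leaving R4C1 = 2.
Row 4 already has 3; hence R4C2 = 4.
Row 4 already has 3, leaving R4C4 = 1.
The 4 cells of cage i must have sum 13; hence R4C5 = 5.
Filled in: 6 5 4 3 1 2 / 5 1 2 6 3 4 / 4 3 1 5 2 6 / 2 4 6 1 5 3 / 3 6 5 2 4 1 / 1 2 3 4 6 5.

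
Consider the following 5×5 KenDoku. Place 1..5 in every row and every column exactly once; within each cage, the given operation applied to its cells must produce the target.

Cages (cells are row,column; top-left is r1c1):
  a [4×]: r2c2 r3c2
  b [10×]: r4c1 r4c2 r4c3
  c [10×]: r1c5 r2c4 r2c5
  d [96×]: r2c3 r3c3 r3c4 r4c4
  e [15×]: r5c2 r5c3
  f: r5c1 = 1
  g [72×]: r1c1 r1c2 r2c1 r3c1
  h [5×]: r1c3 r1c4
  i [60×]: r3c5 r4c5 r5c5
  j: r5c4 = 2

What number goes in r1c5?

2

Cage g needs product 72; hence r1c2 = 3.
F is a freebie; hence r5c1 = 1.
3 is placed in column 2; hence r5c2 = 5.
Row 5 now contains 5, so r5c3 = 3.
J is a freebie; hence r5c4 = 2.
3 is placed in row 5, leaving r5c5 = 4.
In row 1, 4 can only go at r1c1, so r1c1 = 4.
The only place for 2 in row 1 is r1c5.
Row 2 needs a 3, and only r2c1 is open for it.
Column 1 now contains 3, leaving r3c1 = 2.
Row 3 already has 2, which forces r3c3 = 4.
4 is placed in row 3, so r3c4 = 3.
Row 3 now contains 3, which forces r3c5 = 5.
Column 1 now contains 2, so r4c1 = 5.
3 is placed in column 4, which forces r4c4 = 4.
5 is placed in column 5, so r4c5 = 3.
Cage a's pair has product 4, so r2c2 = 4.
4 is placed in column 3; hence r2c3 = 2.
The 3 cells of cage c must have product 10; hence r2c4 = 5.
5 is placed in column 5, leaving r2c5 = 1.
4 is placed in row 3, so r3c2 = 1.
Column 2 now contains 1, so r4c2 = 2.
2 is placed in column 3; hence r4c3 = 1.
Column 3 already has 1, which forces r1c3 = 5.
Column 4 already has 5, so r1c4 = 1.
Completed grid: 4 3 5 1 2 / 3 4 2 5 1 / 2 1 4 3 5 / 5 2 1 4 3 / 1 5 3 2 4.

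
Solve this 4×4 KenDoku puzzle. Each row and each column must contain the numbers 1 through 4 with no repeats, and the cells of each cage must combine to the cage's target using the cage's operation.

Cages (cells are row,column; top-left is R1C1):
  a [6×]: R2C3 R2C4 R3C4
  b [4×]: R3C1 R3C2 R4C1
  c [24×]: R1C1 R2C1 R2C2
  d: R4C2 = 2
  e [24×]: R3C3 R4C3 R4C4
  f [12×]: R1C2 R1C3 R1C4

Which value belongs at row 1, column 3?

Cage d is given; hence R4C2 = 2.
Cage b needs product 4; hence R3C1 = 4.
Column 2 now contains 2; hence R3C2 = 1.
Cage e has product 24, which forces R3C3 = 2.
Row 3 already has 2, which forces R3C4 = 3.
2 is placed in row 4, leaving R4C1 = 1.
3 is placed in column 4, so R4C4 = 4.
Column 4 already has 4, so R1C4 = 1.
Cage c has product 24, which forces R2C2 = 4.
The 3 cells of cage a must have product 6; hence R2C3 = 1.
Cage a has product 6; hence R2C4 = 2.
Row 4 now contains 4, so R4C3 = 3.
The 3 cells of cage c must have product 24, so R1C1 = 2.
Column 2 now contains 4; hence R1C2 = 3.
Column 3 already has 3, leaving R1C3 = 4.
2 is placed in row 2, leaving R2C1 = 3.
Completed grid: 2 3 4 1 / 3 4 1 2 / 4 1 2 3 / 1 2 3 4.

4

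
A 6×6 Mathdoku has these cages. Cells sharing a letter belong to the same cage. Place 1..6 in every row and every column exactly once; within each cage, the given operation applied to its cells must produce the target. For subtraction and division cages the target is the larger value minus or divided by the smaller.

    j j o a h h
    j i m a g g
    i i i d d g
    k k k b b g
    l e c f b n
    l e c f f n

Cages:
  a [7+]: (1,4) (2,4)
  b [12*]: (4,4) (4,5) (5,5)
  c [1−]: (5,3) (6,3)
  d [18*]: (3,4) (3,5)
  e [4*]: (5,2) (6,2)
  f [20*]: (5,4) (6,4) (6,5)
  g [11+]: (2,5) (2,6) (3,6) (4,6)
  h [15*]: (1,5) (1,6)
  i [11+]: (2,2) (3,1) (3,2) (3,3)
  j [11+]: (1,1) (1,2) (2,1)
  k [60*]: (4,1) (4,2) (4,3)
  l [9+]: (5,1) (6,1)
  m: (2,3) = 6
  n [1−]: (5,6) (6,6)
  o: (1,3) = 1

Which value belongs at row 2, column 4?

1

Cage o is given, so (1,3) = 1.
Cage m is given, leaving (2,3) = 6.
{1, 4} are confined to (5,2) and (6,2) in column 2; hence (2,2) = 3.
Cage i needs sum 11; hence (3,1) = 1.
Cage j has sum 11, leaving (1,1) = 4.
Cage j has sum 11, leaving (1,2) = 2.
Row 1 already has 2; hence (1,4) = 6.
1 is placed in column 1; hence (2,1) = 5.
Row 2 already has 5, so (2,4) = 1.
2 is placed in column 2, leaving (3,2) = 5.
Row 3 now contains 5, so (3,3) = 2.
6 is placed in column 4, which forces (3,4) = 3.
Row 3 now contains 3, which forces (3,5) = 6.
Row 3 already has 2; hence (3,6) = 4.
Column 2 now contains 5, so (4,2) = 6.
Cage g needs sum 11, leaving (2,5) = 4.
Column 6 already has 4; hence (2,6) = 2.
Cage k needs product 60, which forces (4,1) = 2.
Cage k needs product 60, leaving (4,3) = 5.
Row 4 now contains 2, leaving (4,4) = 4.
The 4 cells of cage g must have sum 11, so (4,6) = 1.
Column 4 already has 4, leaving (6,4) = 5.
Row 4 now contains 1; hence (4,5) = 3.
5 is placed in column 4, so (5,4) = 2.
Cage b needs product 12, leaving (5,5) = 1.
The two cells of cage n must have difference 1, so (5,6) = 5.
The 3 cells of cage f must have product 20, leaving (6,5) = 2.
The two cells of cage n must have difference 1, so (6,6) = 6.
Column 5 now contains 3, which forces (1,5) = 5.
5 is placed in column 6, so (1,6) = 3.
Cage l needs two cells with sum 9, so (5,1) = 6.
Row 5 now contains 1, so (5,2) = 4.
4 is placed in row 5; hence (5,3) = 3.
6 is placed in row 6, so (6,1) = 3.
Cage e's pair has product 4; hence (6,2) = 1.
Column 3 now contains 3, which forces (6,3) = 4.
The full grid is 4 2 1 6 5 3 / 5 3 6 1 4 2 / 1 5 2 3 6 4 / 2 6 5 4 3 1 / 6 4 3 2 1 5 / 3 1 4 5 2 6.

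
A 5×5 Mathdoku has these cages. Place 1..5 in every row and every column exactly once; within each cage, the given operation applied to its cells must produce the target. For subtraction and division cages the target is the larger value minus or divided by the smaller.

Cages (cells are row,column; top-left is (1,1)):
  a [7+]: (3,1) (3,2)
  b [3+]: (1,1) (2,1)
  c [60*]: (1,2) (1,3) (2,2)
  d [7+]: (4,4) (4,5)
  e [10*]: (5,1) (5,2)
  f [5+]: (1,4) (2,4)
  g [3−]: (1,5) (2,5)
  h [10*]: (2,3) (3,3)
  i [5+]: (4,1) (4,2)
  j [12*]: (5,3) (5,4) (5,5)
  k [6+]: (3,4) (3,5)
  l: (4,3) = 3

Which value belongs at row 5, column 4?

L is a freebie, which forces (4,3) = 3.
Column 1 needs a 3, and only (3,1) is open for it.
Cage a needs two cells with sum 7, so (3,2) = 4.
Column 2 already has 4, which forces (4,2) = 1.
Cage c needs product 60, which forces (1,3) = 4.
Row 4 now contains 1, which forces (4,1) = 4.
Column 3 now contains 4; hence (5,3) = 1.
The only place for 1 in row 2 is (2,1).
1 is placed in column 1, which forces (1,1) = 2.
2 is placed in column 1, which forces (5,1) = 5.
Row 5 already has 5, so (5,2) = 2.
Row 2 needs a 3, and only (2,2) is open for it.
Column 2 already has 3; hence (1,2) = 5.
Row 1 already has 5, leaving (1,5) = 1.
Column 5 now contains 1, which forces (3,5) = 5.
Column 5 now contains 5, so (4,5) = 2.
Row 1 already has 1; hence (1,4) = 3.
The two cells of cage h must have product 10; hence (2,3) = 5.
The two cells of cage f must have sum 5, which forces (2,4) = 2.
2 is placed in column 5, which forces (2,5) = 4.
Row 3 already has 5, leaving (3,3) = 2.
Row 3 already has 5, which forces (3,4) = 1.
Row 4 already has 2, leaving (4,4) = 5.
Column 4 now contains 3, leaving (5,4) = 4.
Column 5 now contains 4, so (5,5) = 3.
The full grid is 2 5 4 3 1 / 1 3 5 2 4 / 3 4 2 1 5 / 4 1 3 5 2 / 5 2 1 4 3.

4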